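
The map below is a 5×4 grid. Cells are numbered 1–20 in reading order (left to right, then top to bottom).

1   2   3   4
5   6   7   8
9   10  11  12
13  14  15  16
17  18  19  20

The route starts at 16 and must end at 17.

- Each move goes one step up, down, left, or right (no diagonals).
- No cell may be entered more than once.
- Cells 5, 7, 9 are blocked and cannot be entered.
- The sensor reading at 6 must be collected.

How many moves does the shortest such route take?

10

Any route passes through 6 somewhere between 16 and 17. Summing Manhattan distances along the two legs (16 → 6 → 17) gives a lower bound of 4 + 4 = 8 moves.
The shortest route satisfying every rule uses 10 moves: 16 → 12 → 8 → 4 → 3 → 2 → 6 → 10 → 14 → 18 → 17.
The bound of 8 isn't tight here; checking systematically, no route of length 8 through 9 satisfies every constraint, so 10 is the minimum.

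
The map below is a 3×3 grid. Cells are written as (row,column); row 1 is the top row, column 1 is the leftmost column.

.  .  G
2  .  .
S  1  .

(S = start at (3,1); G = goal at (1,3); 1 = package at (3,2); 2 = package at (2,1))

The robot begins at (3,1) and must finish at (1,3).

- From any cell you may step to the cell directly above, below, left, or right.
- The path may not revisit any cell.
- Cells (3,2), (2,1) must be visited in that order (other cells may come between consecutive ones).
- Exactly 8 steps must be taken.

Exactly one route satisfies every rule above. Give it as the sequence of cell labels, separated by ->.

The waypoints must appear in the order (3,2), (2,1), with no cell reused.
Route from (3,1): 2× right (reaching (3,3)), up to (2,3), 2× left (reaching (2,1)), up to (1,1), 2× right (reaching (1,3)) — 8 moves in all.
Check: order respected (1 at step 1, 2 at step 5); 8 moves as required.

(3,1) -> (3,2) -> (3,3) -> (2,3) -> (2,2) -> (2,1) -> (1,1) -> (1,2) -> (1,3)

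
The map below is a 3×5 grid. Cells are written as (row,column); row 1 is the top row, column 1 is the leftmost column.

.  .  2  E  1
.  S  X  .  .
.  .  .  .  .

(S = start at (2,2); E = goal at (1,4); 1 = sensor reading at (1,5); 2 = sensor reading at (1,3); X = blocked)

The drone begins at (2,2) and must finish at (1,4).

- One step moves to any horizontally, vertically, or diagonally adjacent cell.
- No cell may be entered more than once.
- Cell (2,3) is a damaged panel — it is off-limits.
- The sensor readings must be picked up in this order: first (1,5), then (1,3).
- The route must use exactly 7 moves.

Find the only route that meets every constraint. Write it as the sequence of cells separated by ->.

(2,2) -> (3,3) -> (3,4) -> (2,5) -> (1,5) -> (2,4) -> (1,3) -> (1,4)

The waypoints must appear in the order (1,5), (1,3), with no cell reused.
Route from (2,2): down-right to (3,3), right to (3,4), up-right to (2,5), up to (1,5), down-left to (2,4), up-left to (1,3), right to (1,4) — 7 moves in all.
Check: order respected (1 at step 4, 2 at step 6); 7 moves as required.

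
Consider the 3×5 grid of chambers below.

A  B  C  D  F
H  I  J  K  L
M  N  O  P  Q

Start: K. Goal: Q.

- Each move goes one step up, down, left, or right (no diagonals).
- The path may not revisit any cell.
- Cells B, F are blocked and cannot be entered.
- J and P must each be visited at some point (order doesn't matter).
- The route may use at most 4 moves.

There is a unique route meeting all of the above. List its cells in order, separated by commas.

The 4-move cap with required stops at J, P leaves no slack for detours.
Route from K: left 1 to J, down 1 to O, right 2 to Q — 4 moves in all.
Check: all required cells visited; 4 ≤ 4 moves.

K, J, O, P, Q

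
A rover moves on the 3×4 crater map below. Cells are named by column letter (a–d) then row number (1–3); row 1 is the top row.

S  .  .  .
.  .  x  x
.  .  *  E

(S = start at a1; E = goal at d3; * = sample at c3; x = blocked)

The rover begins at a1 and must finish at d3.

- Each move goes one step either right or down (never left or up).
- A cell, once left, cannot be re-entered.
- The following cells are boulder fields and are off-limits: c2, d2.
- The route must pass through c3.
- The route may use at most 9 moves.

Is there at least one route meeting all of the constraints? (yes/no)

yes

One route that works: a1 → a2 → a3 → b3 → c3 → d3.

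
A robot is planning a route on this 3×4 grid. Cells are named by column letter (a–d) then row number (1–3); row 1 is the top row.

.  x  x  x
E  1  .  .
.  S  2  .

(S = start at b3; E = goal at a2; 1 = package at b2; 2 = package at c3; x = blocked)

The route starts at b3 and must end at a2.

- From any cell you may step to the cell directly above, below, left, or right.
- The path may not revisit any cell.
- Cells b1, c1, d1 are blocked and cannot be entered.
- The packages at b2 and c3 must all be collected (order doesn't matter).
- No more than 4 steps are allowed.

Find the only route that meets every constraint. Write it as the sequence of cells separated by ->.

b3 -> c3 -> c2 -> b2 -> a2

Any route must reach b2 and c3 and still end at a2 within 4 moves, so the order of the required stops is forced.
Route from b3: right to c3, up to c2, 2× left (reaching a2) — 4 moves in all.
Check: all required cells visited; 4 ≤ 4 moves.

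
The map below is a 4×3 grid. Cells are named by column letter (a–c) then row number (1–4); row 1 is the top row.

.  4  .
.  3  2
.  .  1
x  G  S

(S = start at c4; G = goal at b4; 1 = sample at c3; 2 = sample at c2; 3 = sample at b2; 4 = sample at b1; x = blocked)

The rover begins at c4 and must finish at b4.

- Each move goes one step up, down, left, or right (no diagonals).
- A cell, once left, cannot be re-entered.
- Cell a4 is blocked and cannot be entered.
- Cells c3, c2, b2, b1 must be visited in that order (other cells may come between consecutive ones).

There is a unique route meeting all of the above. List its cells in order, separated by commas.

The waypoints must appear in the order c3, c2, b2, b1, with no cell reused.
Route from c4: 2× up (reaching c2), left to b2, up to b1, left to a1, 2× down (reaching a3), right to b3, down to b4 — 9 moves in all.
Check: order respected (1 at step 1, 2 at step 2, 3 at step 3, 4 at step 4).

c4, c3, c2, b2, b1, a1, a2, a3, b3, b4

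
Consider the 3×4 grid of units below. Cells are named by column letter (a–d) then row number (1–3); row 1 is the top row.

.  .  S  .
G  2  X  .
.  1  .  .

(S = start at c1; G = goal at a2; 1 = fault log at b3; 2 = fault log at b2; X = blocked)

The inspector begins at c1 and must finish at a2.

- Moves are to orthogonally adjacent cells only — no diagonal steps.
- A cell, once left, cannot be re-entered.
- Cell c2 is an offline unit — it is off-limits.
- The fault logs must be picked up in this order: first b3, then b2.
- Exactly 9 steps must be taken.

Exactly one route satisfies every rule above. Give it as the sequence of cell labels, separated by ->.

c1 -> d1 -> d2 -> d3 -> c3 -> b3 -> b2 -> b1 -> a1 -> a2

The waypoints must appear in the order b3, b2, with no cell reused.
Route from c1: right to d1, 2× down (reaching d3), 2× left (reaching b3), 2× up (reaching b1), left to a1, down to a2 — 9 moves in all.
Check: order respected (1 at step 5, 2 at step 6); 9 moves as required.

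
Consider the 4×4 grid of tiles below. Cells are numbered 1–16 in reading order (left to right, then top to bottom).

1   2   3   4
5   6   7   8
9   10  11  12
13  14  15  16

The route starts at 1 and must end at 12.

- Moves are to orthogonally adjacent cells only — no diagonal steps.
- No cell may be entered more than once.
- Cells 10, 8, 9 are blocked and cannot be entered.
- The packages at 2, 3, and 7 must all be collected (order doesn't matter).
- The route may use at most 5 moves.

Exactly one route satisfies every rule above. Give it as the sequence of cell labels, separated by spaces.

The budget equals the shortest possible length, so every move has to be on a shortest route through the required cells.
Route from 1: 2× right (reaching 3), 2× down (reaching 11), right to 12 — 5 moves in all.
Check: all required cells visited; 5 ≤ 5 moves.

1 2 3 7 11 12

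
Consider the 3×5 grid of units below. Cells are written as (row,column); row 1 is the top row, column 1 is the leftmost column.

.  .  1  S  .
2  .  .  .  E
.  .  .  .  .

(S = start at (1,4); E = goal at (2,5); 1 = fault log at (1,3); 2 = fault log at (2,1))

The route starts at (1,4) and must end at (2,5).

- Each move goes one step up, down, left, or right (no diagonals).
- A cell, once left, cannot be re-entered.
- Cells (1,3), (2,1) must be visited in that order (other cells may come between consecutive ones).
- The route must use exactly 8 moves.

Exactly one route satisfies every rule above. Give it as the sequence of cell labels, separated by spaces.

The waypoints must appear in the order (1,3), (2,1), with no cell reused.
Route from (1,4): 3× left (reaching (1,1)), down to (2,1), 4× right (reaching (2,5)) — 8 moves in all.
Check: order respected (1 at step 1, 2 at step 4); 8 moves as required.

(1,4) (1,3) (1,2) (1,1) (2,1) (2,2) (2,3) (2,4) (2,5)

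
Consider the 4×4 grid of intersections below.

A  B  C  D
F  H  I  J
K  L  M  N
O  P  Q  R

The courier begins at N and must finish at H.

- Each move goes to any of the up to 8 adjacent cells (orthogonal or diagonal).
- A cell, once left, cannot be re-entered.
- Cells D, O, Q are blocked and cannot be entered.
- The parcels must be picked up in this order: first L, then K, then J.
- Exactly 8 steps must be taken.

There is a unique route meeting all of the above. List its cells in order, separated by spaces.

The waypoints must appear in the order L, K, J, with no cell reused.
Route from N: up-left to I, down-left to L, left to K, down-right to P, 2× up-right (reaching J), up-left to C, down-left to H — 8 moves in all.
Check: order respected (L at step 2, K at step 3, J at step 6); 8 moves as required.

N I L K P M J C H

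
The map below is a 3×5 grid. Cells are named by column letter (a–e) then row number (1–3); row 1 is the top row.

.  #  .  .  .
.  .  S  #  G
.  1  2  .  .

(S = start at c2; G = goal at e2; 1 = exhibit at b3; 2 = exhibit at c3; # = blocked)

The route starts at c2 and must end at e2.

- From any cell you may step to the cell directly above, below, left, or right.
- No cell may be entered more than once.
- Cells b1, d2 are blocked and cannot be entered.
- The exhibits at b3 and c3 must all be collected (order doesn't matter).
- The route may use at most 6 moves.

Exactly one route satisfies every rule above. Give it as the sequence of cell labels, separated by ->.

Any route must reach b3 and c3 and still end at e2 within 6 moves, so the order of the required stops is forced.
Route from c2: left 1 to b2, down 1 to b3, right 3 to e3, up 1 to e2 — 6 moves in all.
Check: all required cells visited; 6 ≤ 6 moves.

c2 -> b2 -> b3 -> c3 -> d3 -> e3 -> e2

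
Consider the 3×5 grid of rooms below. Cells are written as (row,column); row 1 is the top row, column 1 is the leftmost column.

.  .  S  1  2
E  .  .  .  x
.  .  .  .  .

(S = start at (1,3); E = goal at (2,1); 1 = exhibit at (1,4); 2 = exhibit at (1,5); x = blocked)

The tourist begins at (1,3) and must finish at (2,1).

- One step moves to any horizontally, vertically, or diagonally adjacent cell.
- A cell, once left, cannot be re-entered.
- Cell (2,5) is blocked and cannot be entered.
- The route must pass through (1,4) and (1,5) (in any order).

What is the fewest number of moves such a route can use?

6

Any route passes through (1,4) and (1,5) in some order between (1,3) and (2,1). Summing Chebyshev distances along each leg and taking the cheapest ordering ((1,3) → (1,4) → (1,5) → (2,1)) gives a lower bound of 1 + 1 + 4 = 6 moves.
A route of 6 moves achieves this: (1,3) → (1,4) → (1,5) → (2,4) → (2,3) → (1,2) → (2,1).
Since 6 matches the lower bound, it is optimal.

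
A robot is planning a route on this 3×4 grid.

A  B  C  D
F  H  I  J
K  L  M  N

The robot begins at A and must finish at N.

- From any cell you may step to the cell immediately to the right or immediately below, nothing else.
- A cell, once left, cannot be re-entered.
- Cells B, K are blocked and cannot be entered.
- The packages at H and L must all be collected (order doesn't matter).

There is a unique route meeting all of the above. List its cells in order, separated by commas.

Moves only go right or down, so the column and row indices never decrease.
Route from A: down to F, right to H, down to L, 2× right (reaching N) — 5 moves in all.
Check: all required cells visited.

A, F, H, L, M, N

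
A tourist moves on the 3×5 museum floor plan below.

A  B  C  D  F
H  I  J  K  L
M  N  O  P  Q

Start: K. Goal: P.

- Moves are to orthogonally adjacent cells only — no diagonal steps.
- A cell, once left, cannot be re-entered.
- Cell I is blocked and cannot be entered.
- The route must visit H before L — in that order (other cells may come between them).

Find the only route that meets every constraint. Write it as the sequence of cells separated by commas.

The waypoints must appear in the order H, L, with no cell reused.
Route from K: left 1 to J, down 1 to O, left 2 to M, up 2 to A, right 4 to F, down 2 to Q, left 1 to P — 13 moves in all.
Check: order respected (H at step 5, L at step 11).

K, J, O, N, M, H, A, B, C, D, F, L, Q, P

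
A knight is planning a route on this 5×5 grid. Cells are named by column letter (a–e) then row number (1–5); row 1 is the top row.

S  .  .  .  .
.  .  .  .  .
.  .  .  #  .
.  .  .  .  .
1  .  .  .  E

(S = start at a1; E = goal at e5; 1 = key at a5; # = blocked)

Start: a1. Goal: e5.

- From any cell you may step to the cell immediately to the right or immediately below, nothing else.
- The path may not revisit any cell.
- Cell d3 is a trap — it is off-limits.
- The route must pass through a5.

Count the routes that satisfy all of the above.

1

A right/down-only route from a1 to e5 makes exactly 4 down-moves and 4 right-moves in some order.
With no other constraints that would be C(8,4) = 70 routes.
Split at a5 and multiply the segment counts (each segment already excludes blocked cells): a1→a5: 1; a5→e5: 1; product = 1.
That gives 1 route.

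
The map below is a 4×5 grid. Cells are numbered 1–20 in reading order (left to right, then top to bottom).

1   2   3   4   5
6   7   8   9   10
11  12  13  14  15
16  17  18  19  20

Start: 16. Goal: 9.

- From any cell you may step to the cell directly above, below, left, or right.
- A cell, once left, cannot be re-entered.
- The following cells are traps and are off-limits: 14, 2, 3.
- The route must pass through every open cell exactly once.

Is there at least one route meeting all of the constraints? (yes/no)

Cell 1 has only one open neighbour but is neither the start nor the goal, so a Hamiltonian route would have to both enter and leave it through the same neighbour — impossible without revisiting.

no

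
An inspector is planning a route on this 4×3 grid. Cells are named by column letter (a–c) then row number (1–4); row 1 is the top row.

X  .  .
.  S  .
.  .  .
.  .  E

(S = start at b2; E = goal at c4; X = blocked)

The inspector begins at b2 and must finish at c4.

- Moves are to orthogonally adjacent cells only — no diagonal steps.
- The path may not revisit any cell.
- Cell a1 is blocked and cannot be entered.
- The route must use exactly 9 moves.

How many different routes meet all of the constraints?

Need simple routes of exactly 9 moves from b2 to c4 (Manhattan distance 3, so 3 moves are spent on a detour and 3 undoing it).
Enumerating: b2 b1 c1 c2 c3 b3 a3 a4 b4 c4.
That gives 1 route.

1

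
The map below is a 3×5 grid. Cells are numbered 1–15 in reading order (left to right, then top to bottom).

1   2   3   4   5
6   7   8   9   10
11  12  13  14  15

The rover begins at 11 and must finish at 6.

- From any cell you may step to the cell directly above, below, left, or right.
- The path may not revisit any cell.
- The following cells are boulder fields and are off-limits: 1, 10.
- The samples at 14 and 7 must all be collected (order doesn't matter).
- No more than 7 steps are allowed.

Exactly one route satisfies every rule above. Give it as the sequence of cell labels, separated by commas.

Any route must reach 14 and 7 and still end at 6 within 7 moves, so the order of the required stops is forced.
Route from 11: 3× right (reaching 14), up to 9, 3× left (reaching 6) — 7 moves in all.
Check: all required cells visited; 7 ≤ 7 moves.

11, 12, 13, 14, 9, 8, 7, 6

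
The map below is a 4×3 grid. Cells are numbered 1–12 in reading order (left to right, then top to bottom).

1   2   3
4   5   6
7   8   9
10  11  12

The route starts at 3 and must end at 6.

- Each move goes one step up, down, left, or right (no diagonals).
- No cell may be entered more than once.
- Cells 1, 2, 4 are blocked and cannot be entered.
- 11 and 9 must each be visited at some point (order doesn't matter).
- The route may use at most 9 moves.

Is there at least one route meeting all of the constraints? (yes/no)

no

Every way from 3 to 11 runs through 6 — but 6 is where the route must end, so it would be entered once on the way to 11 and again at the finish.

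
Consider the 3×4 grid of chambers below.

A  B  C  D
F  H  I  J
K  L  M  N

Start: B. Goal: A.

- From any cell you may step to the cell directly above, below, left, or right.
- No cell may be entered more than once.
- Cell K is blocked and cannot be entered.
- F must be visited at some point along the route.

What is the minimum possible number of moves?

Any route passes through F somewhere between B and A. Summing Manhattan distances along the two legs (B → F → A) gives a lower bound of 2 + 1 = 3 moves.
A route of 3 moves achieves this: B → H → F → A.
Since 3 matches the lower bound, it is optimal.

3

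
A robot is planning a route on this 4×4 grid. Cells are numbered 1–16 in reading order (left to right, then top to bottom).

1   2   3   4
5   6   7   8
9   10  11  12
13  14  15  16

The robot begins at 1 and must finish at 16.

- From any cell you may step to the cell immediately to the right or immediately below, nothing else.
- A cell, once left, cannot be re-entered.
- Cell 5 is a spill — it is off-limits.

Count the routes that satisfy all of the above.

10

A right/down-only route from 1 to 16 makes exactly 3 down-moves and 3 right-moves in some order.
With no other constraints that would be C(6,3) = 20 routes.
Subtract routes through each blocked cell (inclusion–exclusion for overlaps): − through 5: 10 → 10.
That gives 10 routes.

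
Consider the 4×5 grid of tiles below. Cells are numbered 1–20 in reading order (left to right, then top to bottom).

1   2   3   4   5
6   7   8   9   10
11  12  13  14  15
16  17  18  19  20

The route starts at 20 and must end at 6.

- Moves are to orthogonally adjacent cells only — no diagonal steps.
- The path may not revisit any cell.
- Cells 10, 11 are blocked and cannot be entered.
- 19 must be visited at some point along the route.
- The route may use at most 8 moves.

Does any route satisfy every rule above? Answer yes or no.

One route that works: 20 → 19 → 14 → 9 → 8 → 7 → 6.

yes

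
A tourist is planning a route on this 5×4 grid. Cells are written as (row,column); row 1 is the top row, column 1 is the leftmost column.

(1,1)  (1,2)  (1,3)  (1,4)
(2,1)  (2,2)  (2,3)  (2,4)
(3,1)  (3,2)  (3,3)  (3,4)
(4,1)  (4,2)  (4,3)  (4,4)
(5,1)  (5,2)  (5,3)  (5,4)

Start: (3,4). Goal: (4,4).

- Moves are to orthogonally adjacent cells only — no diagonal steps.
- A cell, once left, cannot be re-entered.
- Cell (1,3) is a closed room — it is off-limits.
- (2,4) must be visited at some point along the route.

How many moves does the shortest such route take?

Any route passes through (2,4) somewhere between (3,4) and (4,4). Summing Manhattan distances along the two legs ((3,4) → (2,4) → (4,4)) gives a lower bound of 1 + 2 = 3 moves.
The shortest route satisfying every rule uses 5 moves: (3,4) → (2,4) → (2,3) → (3,3) → (4,3) → (4,4).
The bound of 3 isn't tight here; checking systematically, no route of length 3 through 4 satisfies every constraint, so 5 is the minimum.

5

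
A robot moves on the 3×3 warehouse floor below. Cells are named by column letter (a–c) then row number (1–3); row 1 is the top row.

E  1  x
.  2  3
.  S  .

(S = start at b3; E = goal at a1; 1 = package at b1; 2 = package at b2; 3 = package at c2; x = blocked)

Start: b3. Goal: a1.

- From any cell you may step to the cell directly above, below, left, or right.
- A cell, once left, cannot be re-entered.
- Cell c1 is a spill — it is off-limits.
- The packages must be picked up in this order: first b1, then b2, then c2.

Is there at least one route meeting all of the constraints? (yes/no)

no

Ignoring the required order, 1 revisit-free route from b3 to a1 passes through all of b1, b2, and c2; the waypoint orders that occur are c2 → b2 → b1 (1) — never b1 → b2 → c2.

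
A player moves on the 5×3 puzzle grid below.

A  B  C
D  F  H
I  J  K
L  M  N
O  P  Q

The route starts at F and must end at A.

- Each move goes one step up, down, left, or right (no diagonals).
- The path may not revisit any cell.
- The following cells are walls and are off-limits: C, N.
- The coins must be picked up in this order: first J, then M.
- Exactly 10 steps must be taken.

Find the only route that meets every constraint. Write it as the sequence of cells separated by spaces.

The waypoints must appear in the order J, M, with no cell reused.
Route from F: right 1 to H, down 1 to K, left 1 to J, down 2 to P, left 1 to O, up 4 to A — 10 moves in all.
Check: order respected (J at step 3, M at step 4); 10 moves as required.

F H K J M P O L I D A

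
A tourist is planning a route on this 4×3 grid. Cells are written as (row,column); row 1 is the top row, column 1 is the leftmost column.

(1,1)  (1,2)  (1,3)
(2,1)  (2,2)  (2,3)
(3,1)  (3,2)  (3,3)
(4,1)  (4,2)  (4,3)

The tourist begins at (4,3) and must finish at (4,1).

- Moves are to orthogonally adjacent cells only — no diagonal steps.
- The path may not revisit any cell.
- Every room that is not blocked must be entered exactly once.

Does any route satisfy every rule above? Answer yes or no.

Colour the cells like a checkerboard: each orthogonal step flips colour, so a Hamiltonian route alternates colours. Here there are 6 cells of one colour and 6 of the other, with start on the same colour as the goal — the counts and endpoints can't be arranged into an alternating sequence of length 12, so no Hamiltonian route exists.

no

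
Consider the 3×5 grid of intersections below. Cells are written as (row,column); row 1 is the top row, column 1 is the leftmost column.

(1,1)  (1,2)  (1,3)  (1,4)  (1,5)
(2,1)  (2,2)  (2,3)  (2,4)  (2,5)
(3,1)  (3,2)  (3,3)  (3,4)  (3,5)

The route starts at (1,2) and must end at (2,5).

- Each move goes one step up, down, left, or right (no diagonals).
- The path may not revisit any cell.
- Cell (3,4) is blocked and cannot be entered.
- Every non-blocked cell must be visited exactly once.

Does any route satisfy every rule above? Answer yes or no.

no

Cell (3,5) has only one open neighbour but is neither the start nor the goal, so a Hamiltonian route would have to both enter and leave it through the same neighbour — impossible without revisiting.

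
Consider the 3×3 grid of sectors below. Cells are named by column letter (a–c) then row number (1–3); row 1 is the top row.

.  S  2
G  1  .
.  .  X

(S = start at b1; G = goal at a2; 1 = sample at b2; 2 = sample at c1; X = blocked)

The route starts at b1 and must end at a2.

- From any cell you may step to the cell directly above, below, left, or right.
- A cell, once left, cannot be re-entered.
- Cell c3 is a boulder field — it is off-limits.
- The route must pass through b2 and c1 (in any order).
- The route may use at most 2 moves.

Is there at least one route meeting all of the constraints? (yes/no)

Even ignoring the no-revisit rule, getting from b1 to a2, taking the cheapest ordering b1 → c1 → b2 → a2 needs at least 1 + 2 + 1 = 4 moves (Manhattan distance per leg), which exceeds the 2-move limit.

no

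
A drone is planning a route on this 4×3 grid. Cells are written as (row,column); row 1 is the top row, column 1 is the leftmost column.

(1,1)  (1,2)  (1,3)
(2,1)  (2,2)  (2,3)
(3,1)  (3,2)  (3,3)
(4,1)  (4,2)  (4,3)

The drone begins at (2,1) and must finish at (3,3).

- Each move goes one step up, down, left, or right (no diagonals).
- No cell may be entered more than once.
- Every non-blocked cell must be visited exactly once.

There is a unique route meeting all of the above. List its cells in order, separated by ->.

Need to visit all 12 open cells exactly once, starting at (2,1) and ending at (3,3).
Route from (2,1): up to (1,1), 2× right (reaching (1,3)), down to (2,3), left to (2,2), down to (3,2), left to (3,1), down to (4,1), 2× right (reaching (4,3)), up to (3,3) — 11 moves in all.
Check: all 12 open cells covered.

(2,1) -> (1,1) -> (1,2) -> (1,3) -> (2,3) -> (2,2) -> (3,2) -> (3,1) -> (4,1) -> (4,2) -> (4,3) -> (3,3)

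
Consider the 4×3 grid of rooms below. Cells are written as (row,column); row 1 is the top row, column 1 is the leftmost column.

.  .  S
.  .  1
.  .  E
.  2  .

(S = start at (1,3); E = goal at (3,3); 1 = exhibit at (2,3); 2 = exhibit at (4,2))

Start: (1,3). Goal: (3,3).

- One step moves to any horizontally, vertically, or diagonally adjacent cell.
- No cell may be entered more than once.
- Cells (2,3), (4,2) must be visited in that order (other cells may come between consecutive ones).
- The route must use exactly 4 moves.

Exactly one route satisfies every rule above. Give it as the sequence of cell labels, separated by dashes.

The waypoints must appear in the order (2,3), (4,2), with no cell reused.
Route from (1,3): down 1 to (2,3), down-left 1 to (3,2), down 1 to (4,2), up-right 1 to (3,3) — 4 moves in all.
Check: order respected (1 at step 1, 2 at step 3); 4 moves as required.

(1,3) - (2,3) - (3,2) - (4,2) - (3,3)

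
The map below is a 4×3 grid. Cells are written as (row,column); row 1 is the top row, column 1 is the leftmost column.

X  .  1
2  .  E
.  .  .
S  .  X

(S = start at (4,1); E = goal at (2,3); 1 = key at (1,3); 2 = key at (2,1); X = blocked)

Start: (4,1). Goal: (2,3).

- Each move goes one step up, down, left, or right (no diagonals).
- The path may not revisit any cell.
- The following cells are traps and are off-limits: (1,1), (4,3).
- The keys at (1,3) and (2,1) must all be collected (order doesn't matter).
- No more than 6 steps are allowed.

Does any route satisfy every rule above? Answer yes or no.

yes

One route that works: (4,1) → (3,1) → (2,1) → (2,2) → (1,2) → (1,3) → (2,3).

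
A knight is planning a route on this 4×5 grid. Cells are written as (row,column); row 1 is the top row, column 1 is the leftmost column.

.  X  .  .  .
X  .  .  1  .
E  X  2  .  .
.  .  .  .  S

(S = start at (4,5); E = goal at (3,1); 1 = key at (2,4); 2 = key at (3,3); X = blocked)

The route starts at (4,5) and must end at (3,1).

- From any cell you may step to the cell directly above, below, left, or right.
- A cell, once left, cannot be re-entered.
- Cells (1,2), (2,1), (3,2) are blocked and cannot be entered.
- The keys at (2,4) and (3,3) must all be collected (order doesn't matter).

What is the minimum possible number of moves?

9

Any route passes through (2,4) and (3,3) in some order between (4,5) and (3,1). Summing Manhattan distances along each leg and taking the cheapest ordering ((4,5) → (2,4) → (3,3) → (3,1)) gives a lower bound of 3 + 2 + 2 = 7 moves.
That bound ignores the blocked cells. Measuring each leg by the fewest moves that actually steer around them ((4,5)→(2,4): 3; (2,4)→(3,3): 2; (3,3)→(3,1): 4) raises the lower bound to 9.
A route of 9 moves exists: (4,5) → (3,5) → (2,5) → (2,4) → (3,4) → (3,3) → (4,3) → (4,2) → (4,1) → (3,1).
Since 9 matches that lower bound, it is optimal.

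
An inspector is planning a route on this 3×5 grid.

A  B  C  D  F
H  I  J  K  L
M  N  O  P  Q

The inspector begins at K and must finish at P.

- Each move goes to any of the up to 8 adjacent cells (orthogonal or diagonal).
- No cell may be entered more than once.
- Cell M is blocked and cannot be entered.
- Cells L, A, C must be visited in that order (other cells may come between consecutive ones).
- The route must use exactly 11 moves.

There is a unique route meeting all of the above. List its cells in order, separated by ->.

K -> L -> D -> J -> N -> H -> A -> B -> C -> I -> O -> P

The waypoints must appear in the order L, A, C, with no cell reused.
Route from K: right to L, up-left to D, 2× down-left (reaching N), up-left to H, up to A, 2× right (reaching C), down-left to I, down-right to O, right to P — 11 moves in all.
Check: order respected (L at step 1, A at step 6, C at step 8); 11 moves as required.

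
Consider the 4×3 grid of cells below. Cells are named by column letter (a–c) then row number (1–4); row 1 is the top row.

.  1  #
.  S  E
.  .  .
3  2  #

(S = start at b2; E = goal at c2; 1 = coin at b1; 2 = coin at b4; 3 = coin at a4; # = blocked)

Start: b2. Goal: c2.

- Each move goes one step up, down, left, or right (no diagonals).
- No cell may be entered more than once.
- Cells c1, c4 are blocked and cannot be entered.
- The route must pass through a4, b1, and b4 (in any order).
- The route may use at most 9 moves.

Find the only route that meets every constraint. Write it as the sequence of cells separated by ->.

Any route must reach a4, b1, and b4 and still end at c2 within 9 moves, so the order of the required stops is forced.
Route from b2: up 1 to b1, left 1 to a1, down 3 to a4, right 1 to b4, up 1 to b3, right 1 to c3, up 1 to c2 — 9 moves in all.
Check: all required cells visited; 9 ≤ 9 moves.

b2 -> b1 -> a1 -> a2 -> a3 -> a4 -> b4 -> b3 -> c3 -> c2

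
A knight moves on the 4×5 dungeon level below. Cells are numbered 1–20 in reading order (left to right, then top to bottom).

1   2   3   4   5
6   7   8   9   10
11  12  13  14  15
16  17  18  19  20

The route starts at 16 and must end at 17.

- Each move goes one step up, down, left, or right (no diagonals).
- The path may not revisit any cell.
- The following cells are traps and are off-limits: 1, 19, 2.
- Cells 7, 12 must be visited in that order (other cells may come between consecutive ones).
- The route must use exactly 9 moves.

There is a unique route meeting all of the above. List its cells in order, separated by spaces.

16 11 6 7 8 9 14 13 12 17

The waypoints must appear in the order 7, 12, with no cell reused.
Route from 16: up 2 to 6, right 3 to 9, down 1 to 14, left 2 to 12, down 1 to 17 — 9 moves in all.
Check: order respected (7 at step 3, 12 at step 8); 9 moves as required.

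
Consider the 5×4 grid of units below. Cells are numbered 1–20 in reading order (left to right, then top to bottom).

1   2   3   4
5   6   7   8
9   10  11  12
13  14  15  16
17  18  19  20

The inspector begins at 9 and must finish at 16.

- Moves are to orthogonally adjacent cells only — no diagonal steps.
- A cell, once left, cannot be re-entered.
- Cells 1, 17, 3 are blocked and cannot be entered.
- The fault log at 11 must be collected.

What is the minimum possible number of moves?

4

Any route passes through 11 somewhere between 9 and 16. Summing Manhattan distances along the two legs (9 → 11 → 16) gives a lower bound of 2 + 2 = 4 moves.
A route of 4 moves achieves this: 9 → 10 → 11 → 15 → 16.
Since 4 matches the lower bound, it is optimal.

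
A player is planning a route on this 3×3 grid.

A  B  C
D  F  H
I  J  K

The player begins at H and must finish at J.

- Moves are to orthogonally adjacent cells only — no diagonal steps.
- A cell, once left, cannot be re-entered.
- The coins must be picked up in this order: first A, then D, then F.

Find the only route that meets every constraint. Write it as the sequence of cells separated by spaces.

H C B A D F J

The waypoints must appear in the order A, D, F, with no cell reused.
Route from H: up 1 to C, left 2 to A, down 1 to D, right 1 to F, down 1 to J — 6 moves in all.
Check: order respected (A at step 3, D at step 4, F at step 5).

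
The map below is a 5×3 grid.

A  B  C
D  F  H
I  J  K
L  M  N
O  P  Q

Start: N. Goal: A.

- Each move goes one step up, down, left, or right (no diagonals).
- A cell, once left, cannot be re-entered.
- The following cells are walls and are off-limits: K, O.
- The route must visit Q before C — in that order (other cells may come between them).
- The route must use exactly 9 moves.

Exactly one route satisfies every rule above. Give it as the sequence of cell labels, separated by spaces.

The waypoints must appear in the order Q, C, with no cell reused.
Route from N: down 1 to Q, left 1 to P, up 3 to F, right 1 to H, up 1 to C, left 2 to A — 9 moves in all.
Check: order respected (Q at step 1, C at step 7); 9 moves as required.

N Q P M J F H C B A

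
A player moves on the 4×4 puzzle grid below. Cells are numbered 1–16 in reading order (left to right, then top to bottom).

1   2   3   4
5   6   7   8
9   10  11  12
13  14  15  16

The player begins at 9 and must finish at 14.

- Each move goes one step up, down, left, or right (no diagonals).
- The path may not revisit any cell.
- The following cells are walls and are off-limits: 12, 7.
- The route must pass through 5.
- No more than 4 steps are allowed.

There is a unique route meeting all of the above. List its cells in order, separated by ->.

The 4-move cap with required stops at 5 leaves no slack for detours.
Route from 9: up 1 to 5, right 1 to 6, down 2 to 14 — 4 moves in all.
Check: all required cells visited; 4 ≤ 4 moves.

9 -> 5 -> 6 -> 10 -> 14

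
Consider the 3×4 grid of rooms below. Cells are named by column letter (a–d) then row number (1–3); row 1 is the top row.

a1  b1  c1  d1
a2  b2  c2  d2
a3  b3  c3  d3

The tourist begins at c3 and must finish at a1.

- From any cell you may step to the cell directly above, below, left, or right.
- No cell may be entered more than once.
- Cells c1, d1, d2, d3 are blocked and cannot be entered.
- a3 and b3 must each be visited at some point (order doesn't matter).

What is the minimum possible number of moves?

Any route passes through a3 and b3 in some order between c3 and a1. Summing Manhattan distances along each leg and taking the cheapest ordering (c3 → b3 → a3 → a1) gives a lower bound of 1 + 1 + 2 = 4 moves.
A route of 4 moves achieves this: c3 → b3 → a3 → a2 → a1.
Since 4 matches the lower bound, it is optimal.

4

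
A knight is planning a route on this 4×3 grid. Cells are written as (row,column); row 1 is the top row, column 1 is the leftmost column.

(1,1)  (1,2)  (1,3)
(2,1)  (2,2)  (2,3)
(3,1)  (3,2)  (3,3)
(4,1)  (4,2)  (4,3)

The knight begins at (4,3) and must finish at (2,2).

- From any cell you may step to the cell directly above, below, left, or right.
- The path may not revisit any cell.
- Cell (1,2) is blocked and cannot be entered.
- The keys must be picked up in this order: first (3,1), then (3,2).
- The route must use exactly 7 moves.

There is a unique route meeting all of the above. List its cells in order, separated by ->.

The waypoints must appear in the order (3,1), (3,2), with no cell reused.
Route from (4,3): left 2 to (4,1), up 1 to (3,1), right 2 to (3,3), up 1 to (2,3), left 1 to (2,2) — 7 moves in all.
Check: order respected ((3,1) at step 3, (3,2) at step 4); 7 moves as required.

(4,3) -> (4,2) -> (4,1) -> (3,1) -> (3,2) -> (3,3) -> (2,3) -> (2,2)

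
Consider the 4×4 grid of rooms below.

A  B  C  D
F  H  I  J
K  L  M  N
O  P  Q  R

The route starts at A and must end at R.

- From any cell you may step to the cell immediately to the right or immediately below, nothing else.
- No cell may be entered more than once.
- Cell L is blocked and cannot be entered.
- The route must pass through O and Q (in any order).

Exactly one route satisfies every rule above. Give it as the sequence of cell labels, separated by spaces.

A F K O P Q R

Moves only go right or down, so the column and row indices never decrease.
Route from A: 3× down (reaching O), 3× right (reaching R) — 6 moves in all.
Check: all required cells visited.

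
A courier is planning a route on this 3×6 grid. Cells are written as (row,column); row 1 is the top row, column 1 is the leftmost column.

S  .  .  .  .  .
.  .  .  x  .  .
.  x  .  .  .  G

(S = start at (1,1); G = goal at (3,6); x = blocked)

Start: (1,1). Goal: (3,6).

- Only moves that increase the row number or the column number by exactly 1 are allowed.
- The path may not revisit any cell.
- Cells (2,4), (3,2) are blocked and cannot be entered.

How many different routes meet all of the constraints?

A right/down-only route from (1,1) to (3,6) makes exactly 2 down-moves and 5 right-moves in some order.
With no other constraints that would be C(7,2) = 21 routes.
Subtract routes through each blocked cell (inclusion–exclusion for overlaps): − through (2,4): 12 − through (3,2): 3 → 6.
That gives 6 routes.

6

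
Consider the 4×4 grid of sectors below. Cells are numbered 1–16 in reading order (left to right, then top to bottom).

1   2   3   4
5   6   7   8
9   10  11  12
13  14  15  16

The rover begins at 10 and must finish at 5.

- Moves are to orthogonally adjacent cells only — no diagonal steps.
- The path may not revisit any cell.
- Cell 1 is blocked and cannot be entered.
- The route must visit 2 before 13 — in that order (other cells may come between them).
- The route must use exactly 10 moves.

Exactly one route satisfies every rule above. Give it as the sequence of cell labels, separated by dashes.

10 - 6 - 2 - 3 - 7 - 11 - 15 - 14 - 13 - 9 - 5

The waypoints must appear in the order 2, 13, with no cell reused.
Route from 10: up 2 to 2, right 1 to 3, down 3 to 15, left 2 to 13, up 2 to 5 — 10 moves in all.
Check: order respected (2 at step 2, 13 at step 8); 10 moves as required.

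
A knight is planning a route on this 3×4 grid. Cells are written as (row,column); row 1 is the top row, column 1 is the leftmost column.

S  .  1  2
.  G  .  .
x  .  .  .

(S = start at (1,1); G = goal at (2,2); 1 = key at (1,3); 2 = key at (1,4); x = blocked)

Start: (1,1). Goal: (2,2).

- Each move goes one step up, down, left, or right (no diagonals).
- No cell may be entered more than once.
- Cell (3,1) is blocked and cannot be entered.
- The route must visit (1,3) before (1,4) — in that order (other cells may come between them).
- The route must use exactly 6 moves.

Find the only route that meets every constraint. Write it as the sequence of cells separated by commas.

(1,1), (1,2), (1,3), (1,4), (2,4), (2,3), (2,2)

The waypoints must appear in the order (1,3), (1,4), with no cell reused.
Route from (1,1): 3× right (reaching (1,4)), down to (2,4), 2× left (reaching (2,2)) — 6 moves in all.
Check: order respected (1 at step 2, 2 at step 3); 6 moves as required.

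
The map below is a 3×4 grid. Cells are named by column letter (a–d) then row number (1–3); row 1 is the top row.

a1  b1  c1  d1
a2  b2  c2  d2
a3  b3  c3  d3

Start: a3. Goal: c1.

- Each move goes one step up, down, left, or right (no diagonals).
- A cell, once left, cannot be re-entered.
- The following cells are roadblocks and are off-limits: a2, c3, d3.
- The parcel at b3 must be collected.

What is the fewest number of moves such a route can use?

Any route passes through b3 somewhere between a3 and c1. Summing Manhattan distances along the two legs (a3 → b3 → c1) gives a lower bound of 1 + 3 = 4 moves.
A route of 4 moves achieves this: a3 → b3 → b2 → b1 → c1.
Since 4 matches the lower bound, it is optimal.

4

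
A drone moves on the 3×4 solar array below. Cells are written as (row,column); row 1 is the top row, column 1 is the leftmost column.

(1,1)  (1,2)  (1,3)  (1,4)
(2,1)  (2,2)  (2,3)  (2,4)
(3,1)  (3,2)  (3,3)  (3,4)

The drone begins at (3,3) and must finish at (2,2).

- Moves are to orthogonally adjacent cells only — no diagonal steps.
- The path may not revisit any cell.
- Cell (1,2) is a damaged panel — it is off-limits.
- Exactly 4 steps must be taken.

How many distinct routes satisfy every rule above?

2

Need simple routes of exactly 4 moves from (3,3) to (2,2) (Manhattan distance 2, so 1 moves are spent on a detour and 1 undoing it).
Enumerating: (3,3) (3,2) (3,1) (2,1) (2,2) | (3,3) (3,4) (2,4) (2,3) (2,2).
That gives 2 routes.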